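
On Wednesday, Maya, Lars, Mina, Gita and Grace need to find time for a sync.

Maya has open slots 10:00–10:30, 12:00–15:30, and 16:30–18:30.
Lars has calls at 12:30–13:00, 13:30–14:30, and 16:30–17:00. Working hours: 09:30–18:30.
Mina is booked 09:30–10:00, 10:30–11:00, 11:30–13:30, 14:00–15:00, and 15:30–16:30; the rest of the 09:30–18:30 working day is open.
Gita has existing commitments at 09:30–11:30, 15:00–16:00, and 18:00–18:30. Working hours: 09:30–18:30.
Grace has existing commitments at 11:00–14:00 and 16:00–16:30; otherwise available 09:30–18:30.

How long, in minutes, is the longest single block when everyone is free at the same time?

Lars free within 09:30–18:30: 09:30–12:30, 13:00–13:30, 14:30–16:30, 17:00–18:30.
Mina free within 09:30–18:30: 10:00–10:30, 11:00–11:30, 13:30–14:00, 15:00–15:30, 16:30–18:30.
Gita free within 09:30–18:30: 11:30–15:00, 16:00–18:00.
Grace free within 09:30–18:30: 09:30–11:00, 14:00–16:00, 16:30–18:30.
Maya ∩ Lars: 10:00–10:30, 12:00–12:30, 13:00–13:30, 14:30–15:30, 17:00–18:30.
Maya ∩ Lars ∩ Mina: 10:00–10:30, 15:00–15:30, 17:00–18:30.
Maya ∩ Lars ∩ Mina ∩ Gita: 17:00–18:00.
Maya ∩ Lars ∩ Mina ∩ Gita ∩ Grace: 17:00–18:00.
Single common window of 60 minutes.

60 minutes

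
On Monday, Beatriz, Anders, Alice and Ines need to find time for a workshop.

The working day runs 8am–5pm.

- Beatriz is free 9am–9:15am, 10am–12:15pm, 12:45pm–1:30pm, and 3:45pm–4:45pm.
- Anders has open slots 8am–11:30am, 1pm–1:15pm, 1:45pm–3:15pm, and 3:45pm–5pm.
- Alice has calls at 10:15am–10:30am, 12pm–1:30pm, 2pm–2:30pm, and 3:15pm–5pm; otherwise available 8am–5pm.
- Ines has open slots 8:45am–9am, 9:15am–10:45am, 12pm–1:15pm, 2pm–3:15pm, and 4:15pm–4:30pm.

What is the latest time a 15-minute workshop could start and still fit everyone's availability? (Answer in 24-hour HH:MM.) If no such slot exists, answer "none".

Alice free within 08:00–17:00: 08:00–10:15, 10:30–12:00, 13:30–14:00, 14:30–15:15.
Beatriz ∩ Anders: 09:00–09:15, 10:00–11:30, 13:00–13:15, 15:45–16:45.
Beatriz ∩ Anders ∩ Alice: 09:00–09:15, 10:00–10:15, 10:30–11:30.
Beatriz ∩ Anders ∩ Alice ∩ Ines: 10:00–10:15, 10:30–10:45.
Windows ≥ 15 min: 10:00–10:15, 10:30–10:45.
Latest start in the last window 10:30–10:45 is 10:45 − 15 min = 10:30.

10:30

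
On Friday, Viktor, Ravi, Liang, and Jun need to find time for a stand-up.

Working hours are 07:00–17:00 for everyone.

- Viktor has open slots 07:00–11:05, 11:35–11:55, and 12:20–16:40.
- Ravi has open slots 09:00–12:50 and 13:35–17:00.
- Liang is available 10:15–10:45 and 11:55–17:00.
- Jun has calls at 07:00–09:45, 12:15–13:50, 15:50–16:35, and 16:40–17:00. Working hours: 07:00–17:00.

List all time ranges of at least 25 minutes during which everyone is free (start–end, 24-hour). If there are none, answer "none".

Jun free within 07:00–17:00: 09:45–12:15, 13:50–15:50, 16:35–16:40.
Viktor ∩ Ravi: 09:00–11:05, 11:35–11:55, 12:20–12:50, 13:35–16:40.
Viktor ∩ Ravi ∩ Liang: 10:15–10:45, 12:20–12:50, 13:35–16:40.
Viktor ∩ Ravi ∩ Liang ∩ Jun: 10:15–10:45, 13:50–15:50, 16:35–16:40.
Windows ≥ 25 min: 10:15–10:45, 13:50–15:50.

10:15–10:45, 13:50–15:50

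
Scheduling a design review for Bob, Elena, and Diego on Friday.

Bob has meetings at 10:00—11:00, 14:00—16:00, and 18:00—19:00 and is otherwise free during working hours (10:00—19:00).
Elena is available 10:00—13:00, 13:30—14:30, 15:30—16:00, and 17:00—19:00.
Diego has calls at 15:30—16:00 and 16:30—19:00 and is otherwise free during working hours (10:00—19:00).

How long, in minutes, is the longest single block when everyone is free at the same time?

120 minutes

Bob free within 10:00–19:00: 11:00–14:00, 16:00–18:00.
Diego free within 10:00–19:00: 10:00–15:30, 16:00–16:30.
Bob ∩ Elena: 11:00–13:00, 13:30–14:00, 17:00–18:00.
Bob ∩ Elena ∩ Diego: 11:00–13:00, 13:30–14:00.
Common window lengths: 120, 30 min; longest is 120.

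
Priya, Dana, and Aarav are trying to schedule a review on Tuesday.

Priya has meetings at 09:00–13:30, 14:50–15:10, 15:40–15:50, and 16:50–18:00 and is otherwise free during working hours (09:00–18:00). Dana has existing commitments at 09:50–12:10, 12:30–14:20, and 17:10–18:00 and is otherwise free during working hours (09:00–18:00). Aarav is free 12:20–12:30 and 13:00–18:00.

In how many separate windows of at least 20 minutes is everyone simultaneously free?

3

Priya free within 09:00–18:00: 13:30–14:50, 15:10–15:40, 15:50–16:50.
Dana free within 09:00–18:00: 09:00–09:50, 12:10–12:30, 14:20–17:10.
Priya ∩ Dana: 14:20–14:50, 15:10–15:40, 15:50–16:50.
Priya ∩ Dana ∩ Aarav: 14:20–14:50, 15:10–15:40, 15:50–16:50.
Windows ≥ 20 min: 14:20–14:50, 15:10–15:40, 15:50–16:50.
That's 3 windows.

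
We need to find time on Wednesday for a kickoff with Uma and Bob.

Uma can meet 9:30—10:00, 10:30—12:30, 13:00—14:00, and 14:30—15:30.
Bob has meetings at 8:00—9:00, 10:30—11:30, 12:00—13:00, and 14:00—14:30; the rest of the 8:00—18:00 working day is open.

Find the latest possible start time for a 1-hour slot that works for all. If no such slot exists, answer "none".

Bob free within 08:00–18:00: 09:00–10:30, 11:30–12:00, 13:00–14:00, 14:30–18:00.
Uma ∩ Bob: 09:30–10:00, 11:30–12:00, 13:00–14:00, 14:30–15:30.
Windows ≥ 60 min: 13:00–14:00, 14:30–15:30.
Latest start in the last window 14:30–15:30 is 15:30 − 60 min = 14:30.

14:30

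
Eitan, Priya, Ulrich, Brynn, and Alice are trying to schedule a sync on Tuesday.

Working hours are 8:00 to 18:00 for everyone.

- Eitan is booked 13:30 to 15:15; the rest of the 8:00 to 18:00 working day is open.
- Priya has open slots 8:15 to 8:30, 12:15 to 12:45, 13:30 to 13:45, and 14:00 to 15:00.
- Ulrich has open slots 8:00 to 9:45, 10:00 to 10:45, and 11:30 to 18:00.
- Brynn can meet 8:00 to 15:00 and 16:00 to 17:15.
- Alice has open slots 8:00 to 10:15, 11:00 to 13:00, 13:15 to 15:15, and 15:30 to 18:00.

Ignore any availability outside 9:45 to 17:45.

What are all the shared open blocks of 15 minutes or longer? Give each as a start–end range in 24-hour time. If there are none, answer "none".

12:15–12:45

Eitan free within 08:00–18:00: 08:00–13:30, 15:15–18:00.
Eitan ∩ Priya: 08:15–08:30, 12:15–12:45.
Eitan ∩ Priya ∩ Ulrich: 08:15–08:30, 12:15–12:45.
Eitan ∩ Priya ∩ Ulrich ∩ Brynn: 08:15–08:30, 12:15–12:45.
Eitan ∩ Priya ∩ Ulrich ∩ Brynn ∩ Alice: 08:15–08:30, 12:15–12:45.
Restricted to 09:45–17:45: 12:15–12:45.
Windows ≥ 15 min: 12:15–12:45.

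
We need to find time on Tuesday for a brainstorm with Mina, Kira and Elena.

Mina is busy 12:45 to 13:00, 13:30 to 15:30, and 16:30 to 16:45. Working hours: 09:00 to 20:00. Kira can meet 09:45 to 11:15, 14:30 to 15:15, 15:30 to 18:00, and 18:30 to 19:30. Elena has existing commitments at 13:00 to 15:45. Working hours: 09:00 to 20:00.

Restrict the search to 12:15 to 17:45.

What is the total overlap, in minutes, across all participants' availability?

105 minutes

Mina free within 09:00–20:00: 09:00–12:45, 13:00–13:30, 15:30–16:30, 16:45–20:00.
Elena free within 09:00–20:00: 09:00–13:00, 15:45–20:00.
Mina ∩ Kira: 09:45–11:15, 15:30–16:30, 16:45–18:00, 18:30–19:30.
Mina ∩ Kira ∩ Elena: 09:45–11:15, 15:45–16:30, 16:45–18:00, 18:30–19:30.
Restricted to 12:15–17:45: 15:45–16:30, 16:45–17:45.
Total common minutes: 45 + 60 = 105.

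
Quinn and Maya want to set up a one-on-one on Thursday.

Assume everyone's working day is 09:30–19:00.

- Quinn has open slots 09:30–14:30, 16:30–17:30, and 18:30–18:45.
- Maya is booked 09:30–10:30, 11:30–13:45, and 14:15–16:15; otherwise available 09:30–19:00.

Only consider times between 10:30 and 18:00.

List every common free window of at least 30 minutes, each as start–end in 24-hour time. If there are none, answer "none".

10:30–11:30, 13:45–14:15, 16:30–17:30

Maya free within 09:30–19:00: 10:30–11:30, 13:45–14:15, 16:15–19:00.
Quinn ∩ Maya: 10:30–11:30, 13:45–14:15, 16:30–17:30, 18:30–18:45.
Restricted to 10:30–18:00: 10:30–11:30, 13:45–14:15, 16:30–17:30.
Windows ≥ 30 min: 10:30–11:30, 13:45–14:15, 16:30–17:30.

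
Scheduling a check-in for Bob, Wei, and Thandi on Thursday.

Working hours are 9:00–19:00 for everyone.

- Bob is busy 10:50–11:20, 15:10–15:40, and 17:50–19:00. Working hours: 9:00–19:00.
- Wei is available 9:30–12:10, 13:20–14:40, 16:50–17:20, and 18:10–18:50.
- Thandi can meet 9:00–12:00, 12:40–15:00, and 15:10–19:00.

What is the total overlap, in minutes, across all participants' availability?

Bob free within 09:00–19:00: 09:00–10:50, 11:20–15:10, 15:40–17:50.
Bob ∩ Wei: 09:30–10:50, 11:20–12:10, 13:20–14:40, 16:50–17:20.
Bob ∩ Wei ∩ Thandi: 09:30–10:50, 11:20–12:00, 13:20–14:40, 16:50–17:20.
Total common minutes: 80 + 40 + 80 + 30 = 230.

230 minutes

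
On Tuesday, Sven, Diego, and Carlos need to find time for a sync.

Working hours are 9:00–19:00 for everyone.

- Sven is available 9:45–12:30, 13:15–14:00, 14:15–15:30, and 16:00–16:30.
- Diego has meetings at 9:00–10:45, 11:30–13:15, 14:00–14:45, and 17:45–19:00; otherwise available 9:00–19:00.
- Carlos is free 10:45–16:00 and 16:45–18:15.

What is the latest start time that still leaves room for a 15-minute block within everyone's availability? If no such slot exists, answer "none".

Diego free within 09:00–19:00: 10:45–11:30, 13:15–14:00, 14:45–17:45.
Sven ∩ Diego: 10:45–11:30, 13:15–14:00, 14:45–15:30, 16:00–16:30.
Sven ∩ Diego ∩ Carlos: 10:45–11:30, 13:15–14:00, 14:45–15:30.
Windows ≥ 15 min: 10:45–11:30, 13:15–14:00, 14:45–15:30.
Latest start in the last window 14:45–15:30 is 15:30 − 15 min = 15:15.

15:15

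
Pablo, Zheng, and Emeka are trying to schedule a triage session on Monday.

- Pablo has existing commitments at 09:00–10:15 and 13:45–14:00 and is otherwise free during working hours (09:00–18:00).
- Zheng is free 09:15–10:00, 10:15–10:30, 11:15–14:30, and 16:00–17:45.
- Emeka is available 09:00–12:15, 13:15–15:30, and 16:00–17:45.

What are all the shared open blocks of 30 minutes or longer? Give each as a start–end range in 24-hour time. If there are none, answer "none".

11:15–12:15, 13:15–13:45, 14:00–14:30, 16:00–17:45

Pablo free within 09:00–18:00: 10:15–13:45, 14:00–18:00.
Pablo ∩ Zheng: 10:15–10:30, 11:15–13:45, 14:00–14:30, 16:00–17:45.
Pablo ∩ Zheng ∩ Emeka: 10:15–10:30, 11:15–12:15, 13:15–13:45, 14:00–14:30, 16:00–17:45.
Windows ≥ 30 min: 11:15–12:15, 13:15–13:45, 14:00–14:30, 16:00–17:45.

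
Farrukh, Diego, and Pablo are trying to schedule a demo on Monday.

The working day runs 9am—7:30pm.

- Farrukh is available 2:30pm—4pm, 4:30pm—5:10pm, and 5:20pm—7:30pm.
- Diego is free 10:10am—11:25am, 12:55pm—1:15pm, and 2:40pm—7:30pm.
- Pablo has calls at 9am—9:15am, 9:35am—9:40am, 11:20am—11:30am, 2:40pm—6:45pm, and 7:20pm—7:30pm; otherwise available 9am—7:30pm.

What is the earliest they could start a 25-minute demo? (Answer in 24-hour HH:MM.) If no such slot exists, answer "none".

18:45

Pablo free within 09:00–19:30: 09:15–09:35, 09:40–11:20, 11:30–14:40, 18:45–19:20.
Farrukh ∩ Diego: 14:40–16:00, 16:30–17:10, 17:20–19:30.
Farrukh ∩ Diego ∩ Pablo: 18:45–19:20.
Windows ≥ 25 min: 18:45–19:20.
Earliest such window starts at 18:45.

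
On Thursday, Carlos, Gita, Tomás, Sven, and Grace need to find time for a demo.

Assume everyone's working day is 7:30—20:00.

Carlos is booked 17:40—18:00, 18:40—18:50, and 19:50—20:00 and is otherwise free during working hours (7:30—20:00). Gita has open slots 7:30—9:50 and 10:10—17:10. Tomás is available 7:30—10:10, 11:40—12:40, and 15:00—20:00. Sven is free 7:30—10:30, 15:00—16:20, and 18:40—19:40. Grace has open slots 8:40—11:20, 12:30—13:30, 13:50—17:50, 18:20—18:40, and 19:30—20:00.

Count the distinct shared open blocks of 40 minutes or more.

2

Carlos free within 07:30–20:00: 07:30–17:40, 18:00–18:40, 18:50–19:50.
Carlos ∩ Gita: 07:30–09:50, 10:10–17:10.
Carlos ∩ Gita ∩ Tomás: 07:30–09:50, 11:40–12:40, 15:00–17:10.
Carlos ∩ Gita ∩ Tomás ∩ Sven: 07:30–09:50, 15:00–16:20.
Carlos ∩ Gita ∩ Tomás ∩ Sven ∩ Grace: 08:40–09:50, 15:00–16:20.
Windows ≥ 40 min: 08:40–09:50, 15:00–16:20.
That's 2 windows.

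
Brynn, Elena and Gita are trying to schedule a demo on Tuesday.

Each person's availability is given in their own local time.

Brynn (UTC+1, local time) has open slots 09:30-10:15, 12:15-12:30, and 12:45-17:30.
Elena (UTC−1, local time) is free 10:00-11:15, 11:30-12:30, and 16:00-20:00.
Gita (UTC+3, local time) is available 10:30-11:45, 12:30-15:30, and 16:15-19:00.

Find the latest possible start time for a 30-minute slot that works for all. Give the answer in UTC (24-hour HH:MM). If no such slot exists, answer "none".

Brynn → UTC: 08:30–09:15, 11:15–11:30, 11:45–16:30.
Elena → UTC: 11:00–12:15, 12:30–13:30, 17:00–21:00.
Gita → UTC: 07:30–08:45, 09:30–12:30, 13:15–16:00.
Brynn ∩ Elena: 11:15–11:30, 11:45–12:15, 12:30–13:30.
Brynn ∩ Elena ∩ Gita: 11:15–11:30, 11:45–12:15, 13:15–13:30.
Windows ≥ 30 min: 11:45–12:15.
Latest start in the last window 11:45–12:15 is 12:15 − 30 min = 11:45.

11:45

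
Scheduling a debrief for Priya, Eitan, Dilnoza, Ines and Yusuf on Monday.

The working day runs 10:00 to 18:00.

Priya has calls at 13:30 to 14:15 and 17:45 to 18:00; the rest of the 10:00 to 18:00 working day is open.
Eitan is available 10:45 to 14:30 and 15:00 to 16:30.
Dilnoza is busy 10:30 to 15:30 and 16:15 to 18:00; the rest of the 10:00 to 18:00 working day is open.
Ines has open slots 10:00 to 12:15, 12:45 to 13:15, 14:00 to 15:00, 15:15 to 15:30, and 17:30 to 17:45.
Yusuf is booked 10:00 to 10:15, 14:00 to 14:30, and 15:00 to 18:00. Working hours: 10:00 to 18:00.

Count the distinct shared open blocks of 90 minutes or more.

Priya free within 10:00–18:00: 10:00–13:30, 14:15–17:45.
Dilnoza free within 10:00–18:00: 10:00–10:30, 15:30–16:15.
Yusuf free within 10:00–18:00: 10:15–14:00, 14:30–15:00.
Priya ∩ Eitan: 10:45–13:30, 14:15–14:30, 15:00–16:30.
Priya ∩ Eitan ∩ Dilnoza: 15:30–16:15.
Priya ∩ Eitan ∩ Dilnoza ∩ Ines: (none).
Priya ∩ Eitan ∩ Dilnoza ∩ Ines ∩ Yusuf: (none).
Windows ≥ 90 min: (none).
That's 0 windows.

0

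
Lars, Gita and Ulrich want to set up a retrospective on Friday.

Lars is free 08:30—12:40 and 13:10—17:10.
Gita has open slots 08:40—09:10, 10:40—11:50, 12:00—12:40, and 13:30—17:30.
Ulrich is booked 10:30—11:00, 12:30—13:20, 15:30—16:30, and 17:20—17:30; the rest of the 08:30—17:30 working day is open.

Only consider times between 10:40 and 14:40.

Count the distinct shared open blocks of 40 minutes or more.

2

Ulrich free within 08:30–17:30: 08:30–10:30, 11:00–12:30, 13:20–15:30, 16:30–17:20.
Lars ∩ Gita: 08:40–09:10, 10:40–11:50, 12:00–12:40, 13:30–17:10.
Lars ∩ Gita ∩ Ulrich: 08:40–09:10, 11:00–11:50, 12:00–12:30, 13:30–15:30, 16:30–17:10.
Restricted to 10:40–14:40: 11:00–11:50, 12:00–12:30, 13:30–14:40.
Windows ≥ 40 min: 11:00–11:50, 13:30–14:40.
That's 2 windows.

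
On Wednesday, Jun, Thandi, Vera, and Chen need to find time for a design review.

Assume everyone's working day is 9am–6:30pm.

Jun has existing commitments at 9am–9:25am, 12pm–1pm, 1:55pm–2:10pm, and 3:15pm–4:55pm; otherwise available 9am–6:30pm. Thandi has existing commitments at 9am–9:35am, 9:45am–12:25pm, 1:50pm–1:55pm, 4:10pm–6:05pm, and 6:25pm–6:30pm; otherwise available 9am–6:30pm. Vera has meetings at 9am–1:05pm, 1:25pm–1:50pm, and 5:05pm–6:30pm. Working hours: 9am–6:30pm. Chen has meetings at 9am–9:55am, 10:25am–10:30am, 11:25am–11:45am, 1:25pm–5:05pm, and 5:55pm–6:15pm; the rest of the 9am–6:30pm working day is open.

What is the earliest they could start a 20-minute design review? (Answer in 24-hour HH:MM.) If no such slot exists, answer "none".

13:05

Jun free within 09:00–18:30: 09:25–12:00, 13:00–13:55, 14:10–15:15, 16:55–18:30.
Thandi free within 09:00–18:30: 09:35–09:45, 12:25–13:50, 13:55–16:10, 18:05–18:25.
Vera free within 09:00–18:30: 13:05–13:25, 13:50–17:05.
Chen free within 09:00–18:30: 09:55–10:25, 10:30–11:25, 11:45–13:25, 17:05–17:55, 18:15–18:30.
Jun ∩ Thandi: 09:35–09:45, 13:00–13:50, 14:10–15:15, 18:05–18:25.
Jun ∩ Thandi ∩ Vera: 13:05–13:25, 14:10–15:15.
Jun ∩ Thandi ∩ Vera ∩ Chen: 13:05–13:25.
Windows ≥ 20 min: 13:05–13:25.
Earliest such window starts at 13:05.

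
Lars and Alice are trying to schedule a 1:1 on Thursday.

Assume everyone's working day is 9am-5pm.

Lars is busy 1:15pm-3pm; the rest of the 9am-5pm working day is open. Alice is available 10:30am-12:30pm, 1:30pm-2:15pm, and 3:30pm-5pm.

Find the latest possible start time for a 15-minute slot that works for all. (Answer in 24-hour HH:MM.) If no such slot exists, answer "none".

Lars free within 09:00–17:00: 09:00–13:15, 15:00–17:00.
Lars ∩ Alice: 10:30–12:30, 15:30–17:00.
Windows ≥ 15 min: 10:30–12:30, 15:30–17:00.
Latest start in the last window 15:30–17:00 is 17:00 − 15 min = 16:45.

16:45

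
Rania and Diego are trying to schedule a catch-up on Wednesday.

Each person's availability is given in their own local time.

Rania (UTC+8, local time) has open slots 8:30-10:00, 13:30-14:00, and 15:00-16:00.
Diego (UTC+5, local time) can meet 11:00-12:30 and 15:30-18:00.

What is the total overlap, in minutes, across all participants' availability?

30 minutes

Rania → UTC: 00:30–02:00, 05:30–06:00, 07:00–08:00.
Diego → UTC: 06:00–07:30, 10:30–13:00.
Rania ∩ Diego: 07:00–07:30.
Total common minutes: 30.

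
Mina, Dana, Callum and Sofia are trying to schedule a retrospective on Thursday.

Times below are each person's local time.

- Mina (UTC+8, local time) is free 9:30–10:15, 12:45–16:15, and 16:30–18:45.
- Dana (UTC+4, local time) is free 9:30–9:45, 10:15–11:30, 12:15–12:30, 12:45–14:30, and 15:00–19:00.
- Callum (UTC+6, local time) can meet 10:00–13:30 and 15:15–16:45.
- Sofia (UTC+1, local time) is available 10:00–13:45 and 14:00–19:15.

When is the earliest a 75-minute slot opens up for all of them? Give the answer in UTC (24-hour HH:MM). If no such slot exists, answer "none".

Mina → UTC: 01:30–02:15, 04:45–08:15, 08:30–10:45.
Dana → UTC: 05:30–05:45, 06:15–07:30, 08:15–08:30, 08:45–10:30, 11:00–15:00.
Callum → UTC: 04:00–07:30, 09:15–10:45.
Sofia → UTC: 09:00–12:45, 13:00–18:15.
Mina ∩ Dana: 05:30–05:45, 06:15–07:30, 08:45–10:30.
Mina ∩ Dana ∩ Callum: 05:30–05:45, 06:15–07:30, 09:15–10:30.
Mina ∩ Dana ∩ Callum ∩ Sofia: 09:15–10:30.
Windows ≥ 75 min: 09:15–10:30.
Earliest such window starts at 09:15.

09:15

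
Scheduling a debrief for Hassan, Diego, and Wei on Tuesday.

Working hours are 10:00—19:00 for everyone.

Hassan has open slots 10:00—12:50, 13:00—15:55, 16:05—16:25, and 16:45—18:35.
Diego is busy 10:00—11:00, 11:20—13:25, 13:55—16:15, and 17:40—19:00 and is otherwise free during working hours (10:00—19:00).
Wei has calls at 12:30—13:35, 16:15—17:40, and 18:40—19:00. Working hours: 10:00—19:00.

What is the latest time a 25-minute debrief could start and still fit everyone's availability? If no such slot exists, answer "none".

none

Diego free within 10:00–19:00: 11:00–11:20, 13:25–13:55, 16:15–17:40.
Wei free within 10:00–19:00: 10:00–12:30, 13:35–16:15, 17:40–18:40.
Hassan ∩ Diego: 11:00–11:20, 13:25–13:55, 16:15–16:25, 16:45–17:40.
Hassan ∩ Diego ∩ Wei: 11:00–11:20, 13:35–13:55.
Windows ≥ 25 min: (none).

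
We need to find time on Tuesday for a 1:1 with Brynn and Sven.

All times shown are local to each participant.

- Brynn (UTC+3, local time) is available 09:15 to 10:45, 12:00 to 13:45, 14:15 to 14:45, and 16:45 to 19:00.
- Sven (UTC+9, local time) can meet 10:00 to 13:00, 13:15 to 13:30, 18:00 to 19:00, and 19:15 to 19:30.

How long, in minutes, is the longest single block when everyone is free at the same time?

Brynn → UTC: 06:15–07:45, 09:00–10:45, 11:15–11:45, 13:45–16:00.
Sven → UTC: 01:00–04:00, 04:15–04:30, 09:00–10:00, 10:15–10:30.
Brynn ∩ Sven: 09:00–10:00, 10:15–10:30.
Common window lengths: 60, 15 min; longest is 60.

60 minutes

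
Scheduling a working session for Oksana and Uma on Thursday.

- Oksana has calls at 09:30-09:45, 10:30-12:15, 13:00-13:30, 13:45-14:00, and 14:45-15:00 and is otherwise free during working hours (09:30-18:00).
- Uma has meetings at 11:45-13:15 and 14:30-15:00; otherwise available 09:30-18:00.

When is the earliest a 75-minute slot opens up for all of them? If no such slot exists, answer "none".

Oksana free within 09:30–18:00: 09:45–10:30, 12:15–13:00, 13:30–13:45, 14:00–14:45, 15:00–18:00.
Uma free within 09:30–18:00: 09:30–11:45, 13:15–14:30, 15:00–18:00.
Oksana ∩ Uma: 09:45–10:30, 13:30–13:45, 14:00–14:30, 15:00–18:00.
Windows ≥ 75 min: 15:00–18:00.
Earliest such window starts at 15:00.

15:00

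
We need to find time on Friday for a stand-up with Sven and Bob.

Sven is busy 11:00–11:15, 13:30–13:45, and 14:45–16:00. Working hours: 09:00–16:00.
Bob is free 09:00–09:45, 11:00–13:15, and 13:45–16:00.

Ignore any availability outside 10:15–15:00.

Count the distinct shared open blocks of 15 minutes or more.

Sven free within 09:00–16:00: 09:00–11:00, 11:15–13:30, 13:45–14:45.
Sven ∩ Bob: 09:00–09:45, 11:15–13:15, 13:45–14:45.
Restricted to 10:15–15:00: 11:15–13:15, 13:45–14:45.
Windows ≥ 15 min: 11:15–13:15, 13:45–14:45.
That's 2 windows.

2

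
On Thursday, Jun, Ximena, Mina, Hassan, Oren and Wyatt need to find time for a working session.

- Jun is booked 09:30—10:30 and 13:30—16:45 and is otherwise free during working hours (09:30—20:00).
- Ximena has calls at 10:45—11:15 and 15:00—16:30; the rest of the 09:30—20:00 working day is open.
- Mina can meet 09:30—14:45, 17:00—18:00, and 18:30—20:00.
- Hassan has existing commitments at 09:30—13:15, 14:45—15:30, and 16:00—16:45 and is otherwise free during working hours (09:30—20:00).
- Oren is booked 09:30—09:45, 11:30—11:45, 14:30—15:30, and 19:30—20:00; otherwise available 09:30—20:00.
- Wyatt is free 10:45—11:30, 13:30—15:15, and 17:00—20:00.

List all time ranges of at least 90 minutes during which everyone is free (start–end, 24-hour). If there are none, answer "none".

none

Jun free within 09:30–20:00: 10:30–13:30, 16:45–20:00.
Ximena free within 09:30–20:00: 09:30–10:45, 11:15–15:00, 16:30–20:00.
Hassan free within 09:30–20:00: 13:15–14:45, 15:30–16:00, 16:45–20:00.
Oren free within 09:30–20:00: 09:45–11:30, 11:45–14:30, 15:30–19:30.
Jun ∩ Ximena: 10:30–10:45, 11:15–13:30, 16:45–20:00.
Jun ∩ Ximena ∩ Mina: 10:30–10:45, 11:15–13:30, 17:00–18:00, 18:30–20:00.
Jun ∩ Ximena ∩ Mina ∩ Hassan: 13:15–13:30, 17:00–18:00, 18:30–20:00.
Jun ∩ Ximena ∩ Mina ∩ Hassan ∩ Oren: 13:15–13:30, 17:00–18:00, 18:30–19:30.
Jun ∩ Ximena ∩ Mina ∩ Hassan ∩ Oren ∩ Wyatt: 17:00–18:00, 18:30–19:30.
Windows ≥ 90 min: (none).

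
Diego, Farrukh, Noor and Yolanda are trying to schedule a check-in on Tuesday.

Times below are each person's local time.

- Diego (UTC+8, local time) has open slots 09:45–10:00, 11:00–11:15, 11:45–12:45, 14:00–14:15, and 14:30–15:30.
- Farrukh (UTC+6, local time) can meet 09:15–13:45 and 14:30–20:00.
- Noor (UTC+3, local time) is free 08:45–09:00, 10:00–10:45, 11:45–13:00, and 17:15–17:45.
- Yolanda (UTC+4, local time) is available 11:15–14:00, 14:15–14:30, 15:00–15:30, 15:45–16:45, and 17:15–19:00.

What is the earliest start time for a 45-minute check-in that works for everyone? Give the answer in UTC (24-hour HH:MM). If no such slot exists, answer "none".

Diego → UTC: 01:45–02:00, 03:00–03:15, 03:45–04:45, 06:00–06:15, 06:30–07:30.
Farrukh → UTC: 03:15–07:45, 08:30–14:00.
Noor → UTC: 05:45–06:00, 07:00–07:45, 08:45–10:00, 14:15–14:45.
Yolanda → UTC: 07:15–10:00, 10:15–10:30, 11:00–11:30, 11:45–12:45, 13:15–15:00.
Diego ∩ Farrukh: 03:45–04:45, 06:00–06:15, 06:30–07:30.
Diego ∩ Farrukh ∩ Noor: 07:00–07:30.
Diego ∩ Farrukh ∩ Noor ∩ Yolanda: 07:15–07:30.
Windows ≥ 45 min: (none).

none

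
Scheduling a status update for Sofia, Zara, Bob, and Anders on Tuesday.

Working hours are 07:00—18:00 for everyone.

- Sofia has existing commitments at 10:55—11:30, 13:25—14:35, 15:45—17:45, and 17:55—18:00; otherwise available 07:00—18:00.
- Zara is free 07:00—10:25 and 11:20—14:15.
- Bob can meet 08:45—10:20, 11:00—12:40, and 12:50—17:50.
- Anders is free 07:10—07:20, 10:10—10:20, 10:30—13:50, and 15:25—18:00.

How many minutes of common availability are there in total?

Sofia free within 07:00–18:00: 07:00–10:55, 11:30–13:25, 14:35–15:45, 17:45–17:55.
Sofia ∩ Zara: 07:00–10:25, 11:30–13:25.
Sofia ∩ Zara ∩ Bob: 08:45–10:20, 11:30–12:40, 12:50–13:25.
Sofia ∩ Zara ∩ Bob ∩ Anders: 10:10–10:20, 11:30–12:40, 12:50–13:25.
Total common minutes: 10 + 70 + 35 = 115.

115 minutes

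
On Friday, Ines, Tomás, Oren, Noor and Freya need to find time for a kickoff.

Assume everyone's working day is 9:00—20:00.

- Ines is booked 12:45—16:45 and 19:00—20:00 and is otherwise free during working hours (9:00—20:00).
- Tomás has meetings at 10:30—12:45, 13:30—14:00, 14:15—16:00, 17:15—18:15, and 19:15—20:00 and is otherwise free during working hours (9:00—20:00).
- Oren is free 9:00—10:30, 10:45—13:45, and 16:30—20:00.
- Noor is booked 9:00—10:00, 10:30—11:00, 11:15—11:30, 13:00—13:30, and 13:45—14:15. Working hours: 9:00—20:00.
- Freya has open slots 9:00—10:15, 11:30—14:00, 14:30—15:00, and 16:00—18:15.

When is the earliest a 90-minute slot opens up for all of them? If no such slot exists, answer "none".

Ines free within 09:00–20:00: 09:00–12:45, 16:45–19:00.
Tomás free within 09:00–20:00: 09:00–10:30, 12:45–13:30, 14:00–14:15, 16:00–17:15, 18:15–19:15.
Noor free within 09:00–20:00: 10:00–10:30, 11:00–11:15, 11:30–13:00, 13:30–13:45, 14:15–20:00.
Ines ∩ Tomás: 09:00–10:30, 16:45–17:15, 18:15–19:00.
Ines ∩ Tomás ∩ Oren: 09:00–10:30, 16:45–17:15, 18:15–19:00.
Ines ∩ Tomás ∩ Oren ∩ Noor: 10:00–10:30, 16:45–17:15, 18:15–19:00.
Ines ∩ Tomás ∩ Oren ∩ Noor ∩ Freya: 10:00–10:15, 16:45–17:15.
Windows ≥ 90 min: (none).

none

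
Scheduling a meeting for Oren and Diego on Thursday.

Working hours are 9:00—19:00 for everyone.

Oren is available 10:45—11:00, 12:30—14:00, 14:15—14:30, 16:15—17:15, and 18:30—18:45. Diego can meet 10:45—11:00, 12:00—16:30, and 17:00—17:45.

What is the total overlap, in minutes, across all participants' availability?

150 minutes

Oren ∩ Diego: 10:45–11:00, 12:30–14:00, 14:15–14:30, 16:15–16:30, 17:00–17:15.
Total common minutes: 15 + 90 + 15 + 15 + 15 = 150.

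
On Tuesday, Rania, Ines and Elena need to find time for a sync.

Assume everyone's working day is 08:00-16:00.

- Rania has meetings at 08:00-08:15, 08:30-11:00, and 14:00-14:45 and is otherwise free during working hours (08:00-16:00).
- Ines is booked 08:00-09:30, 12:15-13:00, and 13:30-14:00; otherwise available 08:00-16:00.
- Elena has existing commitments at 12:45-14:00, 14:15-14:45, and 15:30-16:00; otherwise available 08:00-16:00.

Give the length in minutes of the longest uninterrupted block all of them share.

75 minutes

Rania free within 08:00–16:00: 08:15–08:30, 11:00–14:00, 14:45–16:00.
Ines free within 08:00–16:00: 09:30–12:15, 13:00–13:30, 14:00–16:00.
Elena free within 08:00–16:00: 08:00–12:45, 14:00–14:15, 14:45–15:30.
Rania ∩ Ines: 11:00–12:15, 13:00–13:30, 14:45–16:00.
Rania ∩ Ines ∩ Elena: 11:00–12:15, 14:45–15:30.
Common window lengths: 75, 45 min; longest is 75.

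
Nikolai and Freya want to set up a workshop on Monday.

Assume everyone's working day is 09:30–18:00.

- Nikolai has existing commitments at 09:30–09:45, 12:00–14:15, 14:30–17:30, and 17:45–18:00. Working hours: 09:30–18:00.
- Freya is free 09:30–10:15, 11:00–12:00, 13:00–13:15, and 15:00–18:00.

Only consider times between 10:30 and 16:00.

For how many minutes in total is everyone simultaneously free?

60 minutes

Nikolai free within 09:30–18:00: 09:45–12:00, 14:15–14:30, 17:30–17:45.
Nikolai ∩ Freya: 09:45–10:15, 11:00–12:00, 17:30–17:45.
Restricted to 10:30–16:00: 11:00–12:00.
Total common minutes: 60.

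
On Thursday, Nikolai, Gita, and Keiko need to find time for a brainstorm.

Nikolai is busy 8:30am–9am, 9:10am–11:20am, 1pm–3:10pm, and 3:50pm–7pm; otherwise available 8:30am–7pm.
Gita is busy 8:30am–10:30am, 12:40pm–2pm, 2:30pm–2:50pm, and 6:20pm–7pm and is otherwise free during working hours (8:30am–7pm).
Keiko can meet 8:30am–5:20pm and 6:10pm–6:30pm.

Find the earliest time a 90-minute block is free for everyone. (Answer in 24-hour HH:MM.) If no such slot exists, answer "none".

Nikolai free within 08:30–19:00: 09:00–09:10, 11:20–13:00, 15:10–15:50.
Gita free within 08:30–19:00: 10:30–12:40, 14:00–14:30, 14:50–18:20.
Nikolai ∩ Gita: 11:20–12:40, 15:10–15:50.
Nikolai ∩ Gita ∩ Keiko: 11:20–12:40, 15:10–15:50.
Windows ≥ 90 min: (none).

none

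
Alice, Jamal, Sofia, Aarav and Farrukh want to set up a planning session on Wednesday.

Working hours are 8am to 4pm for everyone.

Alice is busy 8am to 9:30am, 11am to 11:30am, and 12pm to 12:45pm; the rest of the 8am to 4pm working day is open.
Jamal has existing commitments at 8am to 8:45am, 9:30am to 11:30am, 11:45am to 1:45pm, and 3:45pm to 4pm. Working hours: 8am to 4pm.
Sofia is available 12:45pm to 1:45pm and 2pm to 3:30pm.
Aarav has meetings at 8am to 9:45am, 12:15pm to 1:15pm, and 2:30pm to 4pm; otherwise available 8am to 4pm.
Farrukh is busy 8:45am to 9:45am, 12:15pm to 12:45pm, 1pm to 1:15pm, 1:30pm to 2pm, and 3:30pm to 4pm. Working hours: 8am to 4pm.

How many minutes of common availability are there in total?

Alice free within 08:00–16:00: 09:30–11:00, 11:30–12:00, 12:45–16:00.
Jamal free within 08:00–16:00: 08:45–09:30, 11:30–11:45, 13:45–15:45.
Aarav free within 08:00–16:00: 09:45–12:15, 13:15–14:30.
Farrukh free within 08:00–16:00: 08:00–08:45, 09:45–12:15, 12:45–13:00, 13:15–13:30, 14:00–15:30.
Alice ∩ Jamal: 11:30–11:45, 13:45–15:45.
Alice ∩ Jamal ∩ Sofia: 14:00–15:30.
Alice ∩ Jamal ∩ Sofia ∩ Aarav: 14:00–14:30.
Alice ∩ Jamal ∩ Sofia ∩ Aarav ∩ Farrukh: 14:00–14:30.
Total common minutes: 30.

30 minutes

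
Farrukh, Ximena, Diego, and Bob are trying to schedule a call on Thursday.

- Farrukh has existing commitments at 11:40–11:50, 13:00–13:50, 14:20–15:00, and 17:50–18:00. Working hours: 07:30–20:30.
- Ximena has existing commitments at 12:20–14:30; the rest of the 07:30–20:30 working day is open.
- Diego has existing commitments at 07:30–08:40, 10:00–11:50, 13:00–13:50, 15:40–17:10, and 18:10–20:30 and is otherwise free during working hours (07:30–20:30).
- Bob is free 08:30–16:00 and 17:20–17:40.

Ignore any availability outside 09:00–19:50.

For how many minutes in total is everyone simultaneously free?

Farrukh free within 07:30–20:30: 07:30–11:40, 11:50–13:00, 13:50–14:20, 15:00–17:50, 18:00–20:30.
Ximena free within 07:30–20:30: 07:30–12:20, 14:30–20:30.
Diego free within 07:30–20:30: 08:40–10:00, 11:50–13:00, 13:50–15:40, 17:10–18:10.
Farrukh ∩ Ximena: 07:30–11:40, 11:50–12:20, 15:00–17:50, 18:00–20:30.
Farrukh ∩ Ximena ∩ Diego: 08:40–10:00, 11:50–12:20, 15:00–15:40, 17:10–17:50, 18:00–18:10.
Farrukh ∩ Ximena ∩ Diego ∩ Bob: 08:40–10:00, 11:50–12:20, 15:00–15:40, 17:20–17:40.
Restricted to 09:00–19:50: 09:00–10:00, 11:50–12:20, 15:00–15:40, 17:20–17:40.
Total common minutes: 60 + 30 + 40 + 20 = 150.

150 minutes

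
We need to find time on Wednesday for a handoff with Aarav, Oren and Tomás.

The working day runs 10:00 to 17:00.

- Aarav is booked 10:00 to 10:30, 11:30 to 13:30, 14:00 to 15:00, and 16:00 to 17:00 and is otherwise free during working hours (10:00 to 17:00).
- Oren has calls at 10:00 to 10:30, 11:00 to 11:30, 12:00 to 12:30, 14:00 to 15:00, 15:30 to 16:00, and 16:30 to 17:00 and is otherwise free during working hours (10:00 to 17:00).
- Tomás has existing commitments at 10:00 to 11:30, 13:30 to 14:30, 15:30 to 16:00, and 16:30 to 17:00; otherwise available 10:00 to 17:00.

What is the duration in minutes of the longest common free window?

30 minutes

Aarav free within 10:00–17:00: 10:30–11:30, 13:30–14:00, 15:00–16:00.
Oren free within 10:00–17:00: 10:30–11:00, 11:30–12:00, 12:30–14:00, 15:00–15:30, 16:00–16:30.
Tomás free within 10:00–17:00: 11:30–13:30, 14:30–15:30, 16:00–16:30.
Aarav ∩ Oren: 10:30–11:00, 13:30–14:00, 15:00–15:30.
Aarav ∩ Oren ∩ Tomás: 15:00–15:30.
Single common window of 30 minutes.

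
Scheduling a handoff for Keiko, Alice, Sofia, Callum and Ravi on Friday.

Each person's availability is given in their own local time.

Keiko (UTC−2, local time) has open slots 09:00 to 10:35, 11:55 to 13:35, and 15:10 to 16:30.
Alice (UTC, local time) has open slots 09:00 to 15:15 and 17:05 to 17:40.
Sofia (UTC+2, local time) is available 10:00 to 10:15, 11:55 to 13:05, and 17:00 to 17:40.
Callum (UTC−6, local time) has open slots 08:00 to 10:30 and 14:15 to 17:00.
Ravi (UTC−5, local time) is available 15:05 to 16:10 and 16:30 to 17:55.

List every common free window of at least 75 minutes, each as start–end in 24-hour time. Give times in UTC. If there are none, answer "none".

none

Keiko → UTC: 11:00–12:35, 13:55–15:35, 17:10–18:30.
Alice → UTC: 09:00–15:15, 17:05–17:40.
Sofia → UTC: 08:00–08:15, 09:55–11:05, 15:00–15:40.
Callum → UTC: 14:00–16:30, 20:15–23:00.
Ravi → UTC: 20:05–21:10, 21:30–22:55.
Keiko ∩ Alice: 11:00–12:35, 13:55–15:15, 17:10–17:40.
Keiko ∩ Alice ∩ Sofia: 11:00–11:05, 15:00–15:15.
Keiko ∩ Alice ∩ Sofia ∩ Callum: 15:00–15:15.
Keiko ∩ Alice ∩ Sofia ∩ Callum ∩ Ravi: (none).
Windows ≥ 75 min: (none).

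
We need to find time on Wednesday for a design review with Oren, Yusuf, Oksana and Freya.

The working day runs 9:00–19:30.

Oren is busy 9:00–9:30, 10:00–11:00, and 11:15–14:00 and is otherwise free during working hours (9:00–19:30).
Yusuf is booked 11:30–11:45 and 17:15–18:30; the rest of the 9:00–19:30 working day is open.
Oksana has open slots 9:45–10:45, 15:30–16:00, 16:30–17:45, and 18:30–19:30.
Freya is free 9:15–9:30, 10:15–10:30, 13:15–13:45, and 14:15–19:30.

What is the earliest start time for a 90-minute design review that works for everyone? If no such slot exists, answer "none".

none

Oren free within 09:00–19:30: 09:30–10:00, 11:00–11:15, 14:00–19:30.
Yusuf free within 09:00–19:30: 09:00–11:30, 11:45–17:15, 18:30–19:30.
Oren ∩ Yusuf: 09:30–10:00, 11:00–11:15, 14:00–17:15, 18:30–19:30.
Oren ∩ Yusuf ∩ Oksana: 09:45–10:00, 15:30–16:00, 16:30–17:15, 18:30–19:30.
Oren ∩ Yusuf ∩ Oksana ∩ Freya: 15:30–16:00, 16:30–17:15, 18:30–19:30.
Windows ≥ 90 min: (none).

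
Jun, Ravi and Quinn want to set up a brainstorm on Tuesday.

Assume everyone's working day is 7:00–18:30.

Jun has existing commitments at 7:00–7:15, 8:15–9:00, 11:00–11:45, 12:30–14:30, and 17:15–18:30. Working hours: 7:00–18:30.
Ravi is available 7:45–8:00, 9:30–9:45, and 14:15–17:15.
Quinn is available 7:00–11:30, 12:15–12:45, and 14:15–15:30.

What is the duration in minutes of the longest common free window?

Jun free within 07:00–18:30: 07:15–08:15, 09:00–11:00, 11:45–12:30, 14:30–17:15.
Jun ∩ Ravi: 07:45–08:00, 09:30–09:45, 14:30–17:15.
Jun ∩ Ravi ∩ Quinn: 07:45–08:00, 09:30–09:45, 14:30–15:30.
Common window lengths: 15, 15, 60 min; longest is 60.

60 minutes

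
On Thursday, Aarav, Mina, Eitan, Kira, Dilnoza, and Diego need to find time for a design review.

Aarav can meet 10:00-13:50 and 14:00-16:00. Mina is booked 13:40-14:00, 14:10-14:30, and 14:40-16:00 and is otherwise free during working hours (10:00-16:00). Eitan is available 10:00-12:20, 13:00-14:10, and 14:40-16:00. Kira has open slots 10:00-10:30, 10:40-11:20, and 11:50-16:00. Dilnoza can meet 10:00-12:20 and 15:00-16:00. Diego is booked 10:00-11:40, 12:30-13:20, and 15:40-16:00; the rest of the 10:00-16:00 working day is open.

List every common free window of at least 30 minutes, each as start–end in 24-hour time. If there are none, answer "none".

11:50–12:20

Mina free within 10:00–16:00: 10:00–13:40, 14:00–14:10, 14:30–14:40.
Diego free within 10:00–16:00: 11:40–12:30, 13:20–15:40.
Aarav ∩ Mina: 10:00–13:40, 14:00–14:10, 14:30–14:40.
Aarav ∩ Mina ∩ Eitan: 10:00–12:20, 13:00–13:40, 14:00–14:10.
Aarav ∩ Mina ∩ Eitan ∩ Kira: 10:00–10:30, 10:40–11:20, 11:50–12:20, 13:00–13:40, 14:00–14:10.
Aarav ∩ Mina ∩ Eitan ∩ Kira ∩ Dilnoza: 10:00–10:30, 10:40–11:20, 11:50–12:20.
Aarav ∩ Mina ∩ Eitan ∩ Kira ∩ Dilnoza ∩ Diego: 11:50–12:20.
Windows ≥ 30 min: 11:50–12:20.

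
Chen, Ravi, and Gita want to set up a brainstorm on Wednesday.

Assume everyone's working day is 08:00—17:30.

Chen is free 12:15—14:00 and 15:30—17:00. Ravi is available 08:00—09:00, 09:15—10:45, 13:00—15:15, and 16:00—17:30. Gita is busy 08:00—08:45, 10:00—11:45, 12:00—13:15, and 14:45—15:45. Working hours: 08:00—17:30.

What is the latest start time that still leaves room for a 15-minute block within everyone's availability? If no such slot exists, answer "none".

16:45

Gita free within 08:00–17:30: 08:45–10:00, 11:45–12:00, 13:15–14:45, 15:45–17:30.
Chen ∩ Ravi: 13:00–14:00, 16:00–17:00.
Chen ∩ Ravi ∩ Gita: 13:15–14:00, 16:00–17:00.
Windows ≥ 15 min: 13:15–14:00, 16:00–17:00.
Latest start in the last window 16:00–17:00 is 17:00 − 15 min = 16:45.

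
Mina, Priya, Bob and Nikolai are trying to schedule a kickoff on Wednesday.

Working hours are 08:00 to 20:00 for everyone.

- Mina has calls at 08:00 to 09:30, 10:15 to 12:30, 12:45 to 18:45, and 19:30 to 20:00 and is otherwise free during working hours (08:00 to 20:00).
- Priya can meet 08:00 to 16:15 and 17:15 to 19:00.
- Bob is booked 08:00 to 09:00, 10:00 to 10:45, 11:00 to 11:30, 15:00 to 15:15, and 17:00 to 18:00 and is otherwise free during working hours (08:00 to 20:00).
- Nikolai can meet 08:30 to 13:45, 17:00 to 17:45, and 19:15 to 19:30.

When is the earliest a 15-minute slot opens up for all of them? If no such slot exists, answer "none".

Mina free within 08:00–20:00: 09:30–10:15, 12:30–12:45, 18:45–19:30.
Bob free within 08:00–20:00: 09:00–10:00, 10:45–11:00, 11:30–15:00, 15:15–17:00, 18:00–20:00.
Mina ∩ Priya: 09:30–10:15, 12:30–12:45, 18:45–19:00.
Mina ∩ Priya ∩ Bob: 09:30–10:00, 12:30–12:45, 18:45–19:00.
Mina ∩ Priya ∩ Bob ∩ Nikolai: 09:30–10:00, 12:30–12:45.
Windows ≥ 15 min: 09:30–10:00, 12:30–12:45.
Earliest such window starts at 09:30.

09:30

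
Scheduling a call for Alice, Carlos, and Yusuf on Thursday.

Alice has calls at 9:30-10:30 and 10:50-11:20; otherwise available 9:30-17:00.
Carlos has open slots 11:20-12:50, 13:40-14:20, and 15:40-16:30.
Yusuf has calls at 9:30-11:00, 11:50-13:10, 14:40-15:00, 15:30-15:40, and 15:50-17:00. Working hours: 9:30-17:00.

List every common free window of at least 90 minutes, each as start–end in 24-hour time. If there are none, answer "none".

Alice free within 09:30–17:00: 10:30–10:50, 11:20–17:00.
Yusuf free within 09:30–17:00: 11:00–11:50, 13:10–14:40, 15:00–15:30, 15:40–15:50.
Alice ∩ Carlos: 11:20–12:50, 13:40–14:20, 15:40–16:30.
Alice ∩ Carlos ∩ Yusuf: 11:20–11:50, 13:40–14:20, 15:40–15:50.
Windows ≥ 90 min: (none).

none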